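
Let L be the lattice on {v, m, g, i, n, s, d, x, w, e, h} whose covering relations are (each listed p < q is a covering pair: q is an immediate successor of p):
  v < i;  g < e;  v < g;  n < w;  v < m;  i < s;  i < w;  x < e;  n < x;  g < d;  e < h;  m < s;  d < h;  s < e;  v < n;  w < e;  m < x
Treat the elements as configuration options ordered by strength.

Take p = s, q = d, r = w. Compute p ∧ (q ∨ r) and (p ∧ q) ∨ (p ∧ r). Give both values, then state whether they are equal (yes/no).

q ∨ r = h, so p ∧ (q ∨ r) = s ∧ h = s.
p ∧ q = v and p ∧ r = i, so (p ∧ q) ∨ (p ∧ r) = v ∨ i = i.
Equal: no.

s; i; no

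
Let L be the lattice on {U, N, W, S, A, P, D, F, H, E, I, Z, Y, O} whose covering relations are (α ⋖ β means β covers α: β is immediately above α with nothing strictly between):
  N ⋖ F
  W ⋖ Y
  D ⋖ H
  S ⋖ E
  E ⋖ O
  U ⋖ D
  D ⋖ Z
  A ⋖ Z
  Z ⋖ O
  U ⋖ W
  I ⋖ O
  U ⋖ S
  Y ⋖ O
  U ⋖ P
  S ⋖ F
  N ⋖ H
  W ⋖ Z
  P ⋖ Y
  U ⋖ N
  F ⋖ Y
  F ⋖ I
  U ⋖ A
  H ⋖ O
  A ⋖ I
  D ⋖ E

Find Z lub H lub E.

Common upper bounds of {Z, H, E}: O.
The least among these is O.

O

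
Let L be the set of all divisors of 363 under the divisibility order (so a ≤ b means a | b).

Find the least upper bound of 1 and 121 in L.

In the divisibility order, the join is the least common multiple: lcm(1, 121) = 121.

121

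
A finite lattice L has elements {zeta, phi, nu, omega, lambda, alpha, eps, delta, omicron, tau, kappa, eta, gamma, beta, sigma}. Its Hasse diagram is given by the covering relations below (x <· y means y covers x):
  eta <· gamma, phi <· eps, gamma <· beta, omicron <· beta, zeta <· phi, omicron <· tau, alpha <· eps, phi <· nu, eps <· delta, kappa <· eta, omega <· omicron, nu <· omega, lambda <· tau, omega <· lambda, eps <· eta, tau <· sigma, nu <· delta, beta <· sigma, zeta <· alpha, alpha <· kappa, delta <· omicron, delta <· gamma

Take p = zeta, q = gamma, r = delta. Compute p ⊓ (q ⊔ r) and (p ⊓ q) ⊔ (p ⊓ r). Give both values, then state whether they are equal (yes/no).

q ⊔ r = gamma, so p ⊓ (q ⊔ r) = zeta ⊓ gamma = zeta.
p ⊓ q = zeta and p ⊓ r = zeta, so (p ⊓ q) ⊔ (p ⊓ r) = zeta ⊔ zeta = zeta.
Equal: yes.

zeta; zeta; yes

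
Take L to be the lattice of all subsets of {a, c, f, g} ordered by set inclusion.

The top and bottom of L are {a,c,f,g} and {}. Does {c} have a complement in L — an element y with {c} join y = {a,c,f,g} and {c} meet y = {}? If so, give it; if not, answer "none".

Need y with {c} ∨ y = {a,c,f,g} and {c} ∧ y = {}.
Checking each element gives: {a,f,g}.

{a,f,g}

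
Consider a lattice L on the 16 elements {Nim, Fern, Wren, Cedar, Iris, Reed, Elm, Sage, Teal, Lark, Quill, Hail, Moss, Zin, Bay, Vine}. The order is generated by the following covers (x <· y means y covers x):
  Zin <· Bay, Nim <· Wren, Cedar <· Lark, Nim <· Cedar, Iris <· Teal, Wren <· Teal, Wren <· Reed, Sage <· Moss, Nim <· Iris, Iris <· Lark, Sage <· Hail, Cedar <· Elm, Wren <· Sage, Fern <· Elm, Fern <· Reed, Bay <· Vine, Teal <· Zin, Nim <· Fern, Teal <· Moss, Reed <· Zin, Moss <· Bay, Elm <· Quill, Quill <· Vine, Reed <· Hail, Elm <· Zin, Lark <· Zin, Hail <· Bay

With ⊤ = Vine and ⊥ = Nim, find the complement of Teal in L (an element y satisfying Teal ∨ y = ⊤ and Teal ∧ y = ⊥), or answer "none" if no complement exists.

Quill

Need y with Teal ∨ y = Vine and Teal ∧ y = Nim.
Checking each element gives: Quill.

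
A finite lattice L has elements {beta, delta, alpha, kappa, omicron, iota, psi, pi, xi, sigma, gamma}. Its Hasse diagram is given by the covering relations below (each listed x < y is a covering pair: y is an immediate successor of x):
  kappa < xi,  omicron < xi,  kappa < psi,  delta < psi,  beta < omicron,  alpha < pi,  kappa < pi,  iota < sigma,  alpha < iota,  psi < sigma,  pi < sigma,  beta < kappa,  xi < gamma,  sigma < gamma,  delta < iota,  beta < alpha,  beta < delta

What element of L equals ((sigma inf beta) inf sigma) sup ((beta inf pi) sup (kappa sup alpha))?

sigma ∧ beta = beta
beta ∧ sigma = beta
beta ∧ pi = beta
kappa ∨ alpha = pi
beta ∨ pi = pi
beta ∨ pi = pi

pi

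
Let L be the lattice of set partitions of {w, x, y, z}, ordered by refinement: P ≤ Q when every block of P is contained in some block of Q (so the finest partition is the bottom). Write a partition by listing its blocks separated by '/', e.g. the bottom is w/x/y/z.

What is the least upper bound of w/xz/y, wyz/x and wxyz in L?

wxyz

Common upper bounds of {w/xz/y, wyz/x, wxyz}: wxyz.
The least among these is wxyz.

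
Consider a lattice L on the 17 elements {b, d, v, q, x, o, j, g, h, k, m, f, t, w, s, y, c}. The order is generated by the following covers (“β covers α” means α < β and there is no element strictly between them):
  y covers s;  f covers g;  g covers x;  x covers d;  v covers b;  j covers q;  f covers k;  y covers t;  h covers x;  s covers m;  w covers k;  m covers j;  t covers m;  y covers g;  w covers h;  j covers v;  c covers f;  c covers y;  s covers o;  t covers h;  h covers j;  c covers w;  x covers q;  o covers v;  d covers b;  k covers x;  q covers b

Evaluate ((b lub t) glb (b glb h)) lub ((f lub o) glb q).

q

b ∨ t = t
b ∧ h = b
t ∧ b = b
f ∨ o = c
c ∧ q = q
b ∨ q = q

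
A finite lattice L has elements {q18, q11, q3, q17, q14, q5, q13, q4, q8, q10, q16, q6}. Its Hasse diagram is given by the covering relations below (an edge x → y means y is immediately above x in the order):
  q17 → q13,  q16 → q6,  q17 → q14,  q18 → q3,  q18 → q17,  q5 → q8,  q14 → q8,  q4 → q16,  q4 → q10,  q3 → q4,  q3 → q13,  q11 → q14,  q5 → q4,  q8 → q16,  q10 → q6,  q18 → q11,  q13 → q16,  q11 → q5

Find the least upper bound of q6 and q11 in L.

Common upper bounds of {q6, q11}: q6.
The least among these is q6.

q6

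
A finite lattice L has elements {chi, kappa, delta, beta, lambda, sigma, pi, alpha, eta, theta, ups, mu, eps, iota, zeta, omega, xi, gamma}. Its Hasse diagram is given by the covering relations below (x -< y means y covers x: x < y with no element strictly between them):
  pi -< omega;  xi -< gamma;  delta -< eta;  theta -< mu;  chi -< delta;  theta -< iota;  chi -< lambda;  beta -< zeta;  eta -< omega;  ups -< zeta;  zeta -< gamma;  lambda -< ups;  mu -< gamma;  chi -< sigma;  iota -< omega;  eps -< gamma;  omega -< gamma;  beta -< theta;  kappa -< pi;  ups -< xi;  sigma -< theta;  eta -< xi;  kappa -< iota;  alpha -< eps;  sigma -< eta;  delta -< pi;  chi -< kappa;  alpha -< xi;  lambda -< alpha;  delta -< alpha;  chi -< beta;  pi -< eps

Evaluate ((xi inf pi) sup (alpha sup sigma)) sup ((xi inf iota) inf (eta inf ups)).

xi

xi ∧ pi = delta
alpha ∨ sigma = xi
delta ∨ xi = xi
xi ∧ iota = sigma
eta ∧ ups = chi
sigma ∧ chi = chi
xi ∨ chi = xi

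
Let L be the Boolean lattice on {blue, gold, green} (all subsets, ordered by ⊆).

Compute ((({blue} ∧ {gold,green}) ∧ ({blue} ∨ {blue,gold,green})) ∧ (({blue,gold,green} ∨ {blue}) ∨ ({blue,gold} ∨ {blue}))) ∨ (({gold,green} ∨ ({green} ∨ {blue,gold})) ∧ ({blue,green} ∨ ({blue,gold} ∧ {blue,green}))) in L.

{blue,green}

{blue} ∧ {gold,green} = ∅
{blue} ∨ {blue,gold,green} = {blue,gold,green}
∅ ∧ {blue,gold,green} = ∅
{blue,gold,green} ∨ {blue} = {blue,gold,green}
{blue,gold} ∨ {blue} = {blue,gold}
{blue,gold,green} ∨ {blue,gold} = {blue,gold,green}
∅ ∧ {blue,gold,green} = ∅
{green} ∨ {blue,gold} = {blue,gold,green}
{gold,green} ∨ {blue,gold,green} = {blue,gold,green}
{blue,gold} ∧ {blue,green} = {blue}
{blue,green} ∨ {blue} = {blue,green}
{blue,gold,green} ∧ {blue,green} = {blue,green}
∅ ∨ {blue,green} = {blue,green}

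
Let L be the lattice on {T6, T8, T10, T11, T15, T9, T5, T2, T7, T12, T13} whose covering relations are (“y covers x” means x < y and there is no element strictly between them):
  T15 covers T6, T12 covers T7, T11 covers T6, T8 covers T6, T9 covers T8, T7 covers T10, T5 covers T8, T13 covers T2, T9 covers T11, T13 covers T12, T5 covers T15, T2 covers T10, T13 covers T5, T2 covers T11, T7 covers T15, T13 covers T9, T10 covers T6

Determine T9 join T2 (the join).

Common upper bounds of {T9, T2}: T13.
The least among these is T13.

T13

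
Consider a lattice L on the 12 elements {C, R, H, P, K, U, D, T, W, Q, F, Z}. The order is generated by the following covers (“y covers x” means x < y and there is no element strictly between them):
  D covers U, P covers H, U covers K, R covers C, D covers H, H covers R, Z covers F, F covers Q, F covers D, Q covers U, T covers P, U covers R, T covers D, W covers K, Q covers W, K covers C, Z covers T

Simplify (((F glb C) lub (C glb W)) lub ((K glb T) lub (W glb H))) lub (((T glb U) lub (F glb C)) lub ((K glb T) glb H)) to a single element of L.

U

F ∧ C = C
C ∧ W = C
C ∨ C = C
K ∧ T = K
W ∧ H = C
K ∨ C = K
C ∨ K = K
T ∧ U = U
F ∧ C = C
U ∨ C = U
K ∧ T = K
K ∧ H = C
U ∨ C = U
K ∨ U = U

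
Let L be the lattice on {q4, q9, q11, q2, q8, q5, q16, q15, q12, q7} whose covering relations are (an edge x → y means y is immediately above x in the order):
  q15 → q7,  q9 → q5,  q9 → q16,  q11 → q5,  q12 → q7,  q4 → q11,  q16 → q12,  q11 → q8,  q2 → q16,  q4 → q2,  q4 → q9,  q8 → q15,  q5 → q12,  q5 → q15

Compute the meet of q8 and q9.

Common lower bounds of {q8, q9}: q4.
The greatest among these is q4.

q4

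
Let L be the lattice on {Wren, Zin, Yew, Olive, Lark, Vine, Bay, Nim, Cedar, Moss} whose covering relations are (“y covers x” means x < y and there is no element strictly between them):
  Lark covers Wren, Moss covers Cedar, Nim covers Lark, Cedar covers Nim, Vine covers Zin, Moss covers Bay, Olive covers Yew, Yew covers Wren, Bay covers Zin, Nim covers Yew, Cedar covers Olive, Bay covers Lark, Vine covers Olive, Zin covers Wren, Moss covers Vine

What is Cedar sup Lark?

Cedar

Common upper bounds of {Cedar, Lark}: Cedar, Moss.
The least among these is Cedar.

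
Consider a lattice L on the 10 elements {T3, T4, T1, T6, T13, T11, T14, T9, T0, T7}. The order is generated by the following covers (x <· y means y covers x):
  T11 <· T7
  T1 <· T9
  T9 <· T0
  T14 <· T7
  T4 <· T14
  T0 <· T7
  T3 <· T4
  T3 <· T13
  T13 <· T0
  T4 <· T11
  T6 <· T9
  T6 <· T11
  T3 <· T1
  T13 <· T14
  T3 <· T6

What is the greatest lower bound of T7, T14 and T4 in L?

T4

Common lower bounds of {T7, T14, T4}: T3, T4.
The greatest among these is T4.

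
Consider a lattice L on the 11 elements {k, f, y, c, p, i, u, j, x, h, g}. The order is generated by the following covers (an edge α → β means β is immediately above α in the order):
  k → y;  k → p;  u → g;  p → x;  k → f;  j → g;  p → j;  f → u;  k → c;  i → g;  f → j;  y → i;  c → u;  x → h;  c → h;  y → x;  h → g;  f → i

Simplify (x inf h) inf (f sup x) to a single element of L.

x

x ∧ h = x
f ∨ x = g
x ∧ g = x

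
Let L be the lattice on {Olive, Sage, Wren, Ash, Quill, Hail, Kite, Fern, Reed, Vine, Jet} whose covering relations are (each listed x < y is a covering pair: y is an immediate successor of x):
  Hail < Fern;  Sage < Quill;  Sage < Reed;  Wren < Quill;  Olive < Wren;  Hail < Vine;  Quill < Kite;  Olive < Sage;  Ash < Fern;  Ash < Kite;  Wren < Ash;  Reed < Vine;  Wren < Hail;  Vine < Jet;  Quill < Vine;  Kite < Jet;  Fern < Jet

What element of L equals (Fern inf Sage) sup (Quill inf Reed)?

Fern ∧ Sage = Olive
Quill ∧ Reed = Sage
Olive ∨ Sage = Sage

Sage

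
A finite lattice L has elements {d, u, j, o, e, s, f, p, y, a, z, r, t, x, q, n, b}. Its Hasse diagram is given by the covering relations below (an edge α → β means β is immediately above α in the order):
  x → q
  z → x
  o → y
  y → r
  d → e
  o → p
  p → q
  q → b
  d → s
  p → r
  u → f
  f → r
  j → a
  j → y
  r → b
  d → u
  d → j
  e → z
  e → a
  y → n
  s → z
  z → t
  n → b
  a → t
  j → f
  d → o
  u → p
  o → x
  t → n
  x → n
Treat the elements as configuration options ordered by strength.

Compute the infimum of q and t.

Common lower bounds of {q, t}: d, e, s, z.
The greatest among these is z.

z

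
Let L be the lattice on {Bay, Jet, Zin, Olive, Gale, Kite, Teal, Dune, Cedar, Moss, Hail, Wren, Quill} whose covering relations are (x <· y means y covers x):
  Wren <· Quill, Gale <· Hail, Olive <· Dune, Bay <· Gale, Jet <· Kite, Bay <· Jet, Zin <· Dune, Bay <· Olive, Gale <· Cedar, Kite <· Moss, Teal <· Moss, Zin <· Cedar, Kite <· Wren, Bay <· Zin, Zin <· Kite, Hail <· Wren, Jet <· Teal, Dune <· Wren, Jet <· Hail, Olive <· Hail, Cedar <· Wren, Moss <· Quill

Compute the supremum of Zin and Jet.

Common upper bounds of {Zin, Jet}: Kite, Moss, Quill, Wren.
The least among these is Kite.

Kite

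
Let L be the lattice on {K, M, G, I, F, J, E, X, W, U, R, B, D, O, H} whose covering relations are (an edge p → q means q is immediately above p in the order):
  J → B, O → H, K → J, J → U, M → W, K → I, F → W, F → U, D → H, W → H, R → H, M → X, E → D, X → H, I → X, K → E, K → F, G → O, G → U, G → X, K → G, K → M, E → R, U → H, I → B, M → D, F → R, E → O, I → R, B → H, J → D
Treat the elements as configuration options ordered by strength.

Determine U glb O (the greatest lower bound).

Common lower bounds of {U, O}: G, K.
The greatest among these is G.

G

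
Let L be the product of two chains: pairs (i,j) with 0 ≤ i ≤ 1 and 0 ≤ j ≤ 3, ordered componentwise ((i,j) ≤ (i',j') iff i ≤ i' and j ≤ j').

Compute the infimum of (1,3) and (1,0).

In a product of chains, the meet is componentwise min, giving (1,0).

(1,0)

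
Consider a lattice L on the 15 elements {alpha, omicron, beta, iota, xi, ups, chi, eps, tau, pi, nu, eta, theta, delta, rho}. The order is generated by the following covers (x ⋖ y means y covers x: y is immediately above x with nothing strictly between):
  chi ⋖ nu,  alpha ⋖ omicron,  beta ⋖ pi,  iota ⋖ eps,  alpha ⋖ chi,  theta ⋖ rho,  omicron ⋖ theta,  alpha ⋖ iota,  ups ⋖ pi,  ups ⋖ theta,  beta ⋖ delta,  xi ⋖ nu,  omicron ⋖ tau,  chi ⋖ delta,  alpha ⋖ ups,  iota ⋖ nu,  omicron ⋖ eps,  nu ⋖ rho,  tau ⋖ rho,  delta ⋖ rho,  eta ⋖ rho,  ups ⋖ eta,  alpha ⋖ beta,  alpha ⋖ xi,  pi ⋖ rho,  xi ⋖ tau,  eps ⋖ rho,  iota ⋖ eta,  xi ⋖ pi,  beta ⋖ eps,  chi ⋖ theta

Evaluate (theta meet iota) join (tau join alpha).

theta ∧ iota = alpha
tau ∨ alpha = tau
alpha ∨ tau = tau

tau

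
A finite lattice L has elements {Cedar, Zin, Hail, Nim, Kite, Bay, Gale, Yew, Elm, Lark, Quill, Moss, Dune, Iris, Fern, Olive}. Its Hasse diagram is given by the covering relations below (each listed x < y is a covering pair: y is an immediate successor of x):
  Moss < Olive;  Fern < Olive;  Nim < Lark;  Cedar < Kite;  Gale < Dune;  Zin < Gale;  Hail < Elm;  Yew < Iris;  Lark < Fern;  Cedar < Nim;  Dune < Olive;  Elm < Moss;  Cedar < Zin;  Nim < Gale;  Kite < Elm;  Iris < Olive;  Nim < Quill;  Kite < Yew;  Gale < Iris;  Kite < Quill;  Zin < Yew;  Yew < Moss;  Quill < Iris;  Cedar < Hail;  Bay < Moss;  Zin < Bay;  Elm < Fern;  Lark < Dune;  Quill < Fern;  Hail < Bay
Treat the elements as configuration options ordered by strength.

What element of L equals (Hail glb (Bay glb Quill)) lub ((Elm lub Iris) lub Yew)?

Bay ∧ Quill = Cedar
Hail ∧ Cedar = Cedar
Elm ∨ Iris = Olive
Olive ∨ Yew = Olive
Cedar ∨ Olive = Olive

Olive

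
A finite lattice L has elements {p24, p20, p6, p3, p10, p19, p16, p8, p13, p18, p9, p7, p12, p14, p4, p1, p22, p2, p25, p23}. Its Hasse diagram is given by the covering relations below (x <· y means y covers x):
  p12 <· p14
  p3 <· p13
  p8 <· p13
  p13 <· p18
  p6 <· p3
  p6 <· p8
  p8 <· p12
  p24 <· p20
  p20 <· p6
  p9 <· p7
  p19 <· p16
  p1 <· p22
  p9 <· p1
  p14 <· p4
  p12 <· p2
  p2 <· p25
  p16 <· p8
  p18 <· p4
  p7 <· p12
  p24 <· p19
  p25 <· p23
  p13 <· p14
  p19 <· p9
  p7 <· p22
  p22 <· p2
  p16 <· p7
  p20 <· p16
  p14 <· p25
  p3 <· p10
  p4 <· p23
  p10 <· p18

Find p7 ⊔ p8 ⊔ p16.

p12

Common upper bounds of {p7, p8, p16}: p12, p14, p2, p23, p25, p4.
The least among these is p12.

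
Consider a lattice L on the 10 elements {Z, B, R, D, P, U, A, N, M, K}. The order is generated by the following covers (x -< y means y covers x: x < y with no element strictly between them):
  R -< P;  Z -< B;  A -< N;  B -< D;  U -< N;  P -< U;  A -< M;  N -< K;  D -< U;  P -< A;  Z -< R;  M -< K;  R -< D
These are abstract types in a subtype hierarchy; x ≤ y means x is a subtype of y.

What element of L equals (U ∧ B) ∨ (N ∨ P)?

N

U ∧ B = B
N ∨ P = N
B ∨ N = N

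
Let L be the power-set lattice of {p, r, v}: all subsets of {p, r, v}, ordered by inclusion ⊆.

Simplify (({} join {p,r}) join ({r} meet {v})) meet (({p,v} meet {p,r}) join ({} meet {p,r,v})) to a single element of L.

{} ∨ {p,r} = {p,r}
{r} ∧ {v} = {}
{p,r} ∨ {} = {p,r}
{p,v} ∧ {p,r} = {p}
{} ∧ {p,r,v} = {}
{p} ∨ {} = {p}
{p,r} ∧ {p} = {p}

{p}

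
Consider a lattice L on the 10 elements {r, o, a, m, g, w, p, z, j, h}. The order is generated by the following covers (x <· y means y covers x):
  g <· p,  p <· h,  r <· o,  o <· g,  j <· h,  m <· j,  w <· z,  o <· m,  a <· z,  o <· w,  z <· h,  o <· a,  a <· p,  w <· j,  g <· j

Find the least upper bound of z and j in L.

h

Common upper bounds of {z, j}: h.
The least among these is h.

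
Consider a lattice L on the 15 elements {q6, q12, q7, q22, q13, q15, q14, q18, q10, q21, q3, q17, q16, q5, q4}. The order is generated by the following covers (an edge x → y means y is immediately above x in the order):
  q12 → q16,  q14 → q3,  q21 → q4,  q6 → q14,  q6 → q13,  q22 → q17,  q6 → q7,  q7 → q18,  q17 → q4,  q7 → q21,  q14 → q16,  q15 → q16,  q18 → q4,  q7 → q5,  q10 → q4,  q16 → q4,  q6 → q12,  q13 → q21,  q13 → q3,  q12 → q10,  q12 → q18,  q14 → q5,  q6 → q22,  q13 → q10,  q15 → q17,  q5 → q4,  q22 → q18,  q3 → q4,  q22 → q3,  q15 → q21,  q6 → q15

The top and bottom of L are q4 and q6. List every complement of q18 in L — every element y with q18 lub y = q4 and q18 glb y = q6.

Need y with q18 ∨ y = q4 and q18 ∧ y = q6.
Checking each element gives: q13, q14, q15.

q13, q14, q15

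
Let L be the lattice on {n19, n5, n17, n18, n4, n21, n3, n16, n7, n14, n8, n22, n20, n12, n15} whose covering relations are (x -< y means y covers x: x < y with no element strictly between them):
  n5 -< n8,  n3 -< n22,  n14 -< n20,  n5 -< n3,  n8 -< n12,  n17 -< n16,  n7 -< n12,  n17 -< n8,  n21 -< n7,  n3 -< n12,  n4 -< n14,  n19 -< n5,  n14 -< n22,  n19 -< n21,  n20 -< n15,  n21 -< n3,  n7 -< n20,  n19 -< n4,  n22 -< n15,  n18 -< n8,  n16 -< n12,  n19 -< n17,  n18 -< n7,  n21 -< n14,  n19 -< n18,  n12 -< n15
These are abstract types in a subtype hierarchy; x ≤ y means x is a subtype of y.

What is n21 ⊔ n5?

n3

Common upper bounds of {n21, n5}: n12, n15, n22, n3.
The least among these is n3.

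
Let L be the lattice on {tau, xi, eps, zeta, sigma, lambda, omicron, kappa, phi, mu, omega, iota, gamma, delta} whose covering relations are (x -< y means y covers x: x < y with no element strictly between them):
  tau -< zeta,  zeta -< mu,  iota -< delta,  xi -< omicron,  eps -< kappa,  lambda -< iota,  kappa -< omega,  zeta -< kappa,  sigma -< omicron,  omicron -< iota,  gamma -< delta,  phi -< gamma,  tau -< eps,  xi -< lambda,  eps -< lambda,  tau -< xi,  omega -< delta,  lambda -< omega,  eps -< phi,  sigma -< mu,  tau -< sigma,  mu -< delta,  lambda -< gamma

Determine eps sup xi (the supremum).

lambda

Common upper bounds of {eps, xi}: delta, gamma, iota, lambda, omega.
The least among these is lambda.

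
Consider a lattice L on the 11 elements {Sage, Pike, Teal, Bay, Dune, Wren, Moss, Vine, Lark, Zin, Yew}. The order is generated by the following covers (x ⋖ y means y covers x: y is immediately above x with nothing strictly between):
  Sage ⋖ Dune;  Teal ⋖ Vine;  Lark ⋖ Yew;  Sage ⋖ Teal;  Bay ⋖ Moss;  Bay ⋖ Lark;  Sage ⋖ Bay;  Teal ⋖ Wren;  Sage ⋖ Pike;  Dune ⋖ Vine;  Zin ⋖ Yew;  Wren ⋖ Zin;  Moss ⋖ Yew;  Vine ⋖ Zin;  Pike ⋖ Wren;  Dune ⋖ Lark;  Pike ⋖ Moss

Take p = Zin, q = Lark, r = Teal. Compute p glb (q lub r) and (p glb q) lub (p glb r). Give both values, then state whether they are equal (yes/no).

Zin; Vine; no

q lub r = Yew, so p glb (q lub r) = Zin glb Yew = Zin.
p glb q = Dune and p glb r = Teal, so (p glb q) lub (p glb r) = Dune lub Teal = Vine.
Equal: no.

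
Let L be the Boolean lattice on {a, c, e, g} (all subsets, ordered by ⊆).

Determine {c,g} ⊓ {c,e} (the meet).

{c}

Under ⊆, meet is intersection: {c,g} ∩ {c,e} = {c}.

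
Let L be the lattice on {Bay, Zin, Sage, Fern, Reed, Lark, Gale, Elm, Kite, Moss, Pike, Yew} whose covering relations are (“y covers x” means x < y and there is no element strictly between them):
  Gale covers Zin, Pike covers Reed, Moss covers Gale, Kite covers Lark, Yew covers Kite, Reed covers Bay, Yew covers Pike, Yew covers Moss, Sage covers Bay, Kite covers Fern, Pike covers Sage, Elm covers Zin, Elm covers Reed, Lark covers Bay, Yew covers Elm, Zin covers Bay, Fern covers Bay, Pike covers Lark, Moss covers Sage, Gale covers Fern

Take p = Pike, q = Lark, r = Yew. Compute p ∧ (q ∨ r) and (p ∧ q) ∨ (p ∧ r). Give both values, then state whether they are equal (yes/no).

q ∨ r = Yew, so p ∧ (q ∨ r) = Pike ∧ Yew = Pike.
p ∧ q = Lark and p ∧ r = Pike, so (p ∧ q) ∨ (p ∧ r) = Lark ∨ Pike = Pike.
Equal: yes.

Pike; Pike; yes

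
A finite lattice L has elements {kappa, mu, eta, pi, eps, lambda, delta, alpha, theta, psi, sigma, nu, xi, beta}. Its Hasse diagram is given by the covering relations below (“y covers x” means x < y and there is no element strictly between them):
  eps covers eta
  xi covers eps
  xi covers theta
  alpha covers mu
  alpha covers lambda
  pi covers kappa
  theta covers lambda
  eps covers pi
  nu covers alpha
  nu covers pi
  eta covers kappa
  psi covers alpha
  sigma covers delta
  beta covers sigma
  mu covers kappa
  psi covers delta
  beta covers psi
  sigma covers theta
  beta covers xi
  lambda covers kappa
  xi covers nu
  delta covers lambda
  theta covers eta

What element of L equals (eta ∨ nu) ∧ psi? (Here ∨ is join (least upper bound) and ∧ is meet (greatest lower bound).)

alpha

eta ∨ nu = xi
xi ∧ psi = alpha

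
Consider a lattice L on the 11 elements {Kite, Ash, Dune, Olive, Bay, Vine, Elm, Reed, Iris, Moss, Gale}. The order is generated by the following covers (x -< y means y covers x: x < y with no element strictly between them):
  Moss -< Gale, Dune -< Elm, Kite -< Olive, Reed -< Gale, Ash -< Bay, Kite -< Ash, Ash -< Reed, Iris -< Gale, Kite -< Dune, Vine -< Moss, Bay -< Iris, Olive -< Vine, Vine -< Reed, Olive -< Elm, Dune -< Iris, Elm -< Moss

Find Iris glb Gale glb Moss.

Common lower bounds of {Iris, Gale, Moss}: Dune, Kite.
The greatest among these is Dune.

Dune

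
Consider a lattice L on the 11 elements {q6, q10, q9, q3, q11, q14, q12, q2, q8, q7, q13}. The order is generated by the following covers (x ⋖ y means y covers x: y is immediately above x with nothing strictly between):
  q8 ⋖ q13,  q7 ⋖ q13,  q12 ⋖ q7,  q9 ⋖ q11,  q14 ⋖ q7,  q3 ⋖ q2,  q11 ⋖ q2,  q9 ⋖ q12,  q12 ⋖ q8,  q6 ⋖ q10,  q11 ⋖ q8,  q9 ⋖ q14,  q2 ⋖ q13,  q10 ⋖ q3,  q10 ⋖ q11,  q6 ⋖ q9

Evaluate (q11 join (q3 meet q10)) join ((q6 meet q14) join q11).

q11

q3 ∧ q10 = q10
q11 ∨ q10 = q11
q6 ∧ q14 = q6
q6 ∨ q11 = q11
q11 ∨ q11 = q11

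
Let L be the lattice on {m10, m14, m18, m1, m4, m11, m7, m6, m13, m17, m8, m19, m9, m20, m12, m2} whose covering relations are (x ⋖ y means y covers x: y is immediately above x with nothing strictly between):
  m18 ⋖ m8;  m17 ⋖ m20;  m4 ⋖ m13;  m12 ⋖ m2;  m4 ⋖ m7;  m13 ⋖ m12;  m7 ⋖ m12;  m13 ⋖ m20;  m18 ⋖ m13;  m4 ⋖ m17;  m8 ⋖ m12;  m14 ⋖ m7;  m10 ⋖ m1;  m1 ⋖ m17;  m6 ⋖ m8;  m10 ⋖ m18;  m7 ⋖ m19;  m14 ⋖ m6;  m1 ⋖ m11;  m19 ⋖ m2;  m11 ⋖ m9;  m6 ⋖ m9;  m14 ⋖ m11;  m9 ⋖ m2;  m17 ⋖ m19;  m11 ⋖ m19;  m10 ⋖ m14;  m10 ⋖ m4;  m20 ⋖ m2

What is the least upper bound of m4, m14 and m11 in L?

m19

Common upper bounds of {m4, m14, m11}: m19, m2.
The least among these is m19.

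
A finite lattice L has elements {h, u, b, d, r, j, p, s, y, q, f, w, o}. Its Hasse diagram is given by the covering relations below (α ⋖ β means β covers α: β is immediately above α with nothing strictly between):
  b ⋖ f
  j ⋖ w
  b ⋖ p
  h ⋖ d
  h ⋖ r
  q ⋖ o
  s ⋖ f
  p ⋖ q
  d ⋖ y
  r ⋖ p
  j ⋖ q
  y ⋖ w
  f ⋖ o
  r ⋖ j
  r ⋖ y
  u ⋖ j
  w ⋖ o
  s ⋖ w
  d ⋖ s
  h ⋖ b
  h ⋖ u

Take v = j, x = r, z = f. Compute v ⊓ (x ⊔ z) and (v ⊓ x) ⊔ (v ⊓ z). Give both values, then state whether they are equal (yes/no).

x ⊔ z = o, so v ⊓ (x ⊔ z) = j ⊓ o = j.
v ⊓ x = r and v ⊓ z = h, so (v ⊓ x) ⊔ (v ⊓ z) = r ⊔ h = r.
Equal: no.

j; r; no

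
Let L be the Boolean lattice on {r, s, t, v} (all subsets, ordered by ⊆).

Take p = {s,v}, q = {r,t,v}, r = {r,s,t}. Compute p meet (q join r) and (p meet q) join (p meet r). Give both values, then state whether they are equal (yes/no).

{s,v}; {s,v}; yes

q join r = {r,s,t,v}, so p meet (q join r) = {s,v} meet {r,s,t,v} = {s,v}.
p meet q = {v} and p meet r = {s}, so (p meet q) join (p meet r) = {v} join {s} = {s,v}.
Equal: yes.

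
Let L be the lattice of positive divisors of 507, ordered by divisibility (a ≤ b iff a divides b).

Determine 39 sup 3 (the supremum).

Common upper bounds of {39, 3}: 39, 507.
The least among these is 39.

39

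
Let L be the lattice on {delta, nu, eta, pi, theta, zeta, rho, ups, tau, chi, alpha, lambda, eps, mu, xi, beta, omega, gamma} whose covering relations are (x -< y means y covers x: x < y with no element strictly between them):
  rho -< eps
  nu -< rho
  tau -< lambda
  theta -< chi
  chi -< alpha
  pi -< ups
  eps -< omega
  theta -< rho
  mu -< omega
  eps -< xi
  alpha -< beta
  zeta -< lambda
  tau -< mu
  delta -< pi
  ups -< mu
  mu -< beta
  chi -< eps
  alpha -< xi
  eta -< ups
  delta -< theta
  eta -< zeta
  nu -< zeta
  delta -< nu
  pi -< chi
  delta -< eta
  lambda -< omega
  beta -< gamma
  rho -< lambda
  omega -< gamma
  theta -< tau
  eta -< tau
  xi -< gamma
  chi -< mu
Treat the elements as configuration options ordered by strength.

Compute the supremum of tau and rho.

lambda

Common upper bounds of {tau, rho}: gamma, lambda, omega.
The least among these is lambda.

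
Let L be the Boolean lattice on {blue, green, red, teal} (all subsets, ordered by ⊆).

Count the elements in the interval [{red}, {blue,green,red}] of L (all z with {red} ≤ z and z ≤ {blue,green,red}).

The interval [{red}, {blue,green,red}] = {{blue,green,red}, {blue,red}, {green,red}, {red}}, which has 4 elements.

4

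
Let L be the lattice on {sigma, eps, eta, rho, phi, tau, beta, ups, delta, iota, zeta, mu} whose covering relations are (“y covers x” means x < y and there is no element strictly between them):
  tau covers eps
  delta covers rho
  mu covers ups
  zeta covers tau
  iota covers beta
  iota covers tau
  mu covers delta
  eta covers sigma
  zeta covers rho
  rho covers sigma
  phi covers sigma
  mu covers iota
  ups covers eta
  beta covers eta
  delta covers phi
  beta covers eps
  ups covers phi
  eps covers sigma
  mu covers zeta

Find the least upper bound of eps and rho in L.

Common upper bounds of {eps, rho}: mu, zeta.
The least among these is zeta.

zeta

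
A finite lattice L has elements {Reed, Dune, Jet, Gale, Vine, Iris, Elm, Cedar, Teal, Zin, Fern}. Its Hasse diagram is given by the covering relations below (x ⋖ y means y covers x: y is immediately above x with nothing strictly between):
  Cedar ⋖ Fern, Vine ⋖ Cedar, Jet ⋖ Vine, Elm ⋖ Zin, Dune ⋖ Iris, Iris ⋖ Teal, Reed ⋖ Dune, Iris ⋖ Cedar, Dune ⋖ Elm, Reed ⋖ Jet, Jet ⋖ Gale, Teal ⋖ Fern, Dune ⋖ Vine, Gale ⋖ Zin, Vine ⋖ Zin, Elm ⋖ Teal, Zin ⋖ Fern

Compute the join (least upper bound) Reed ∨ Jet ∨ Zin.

Common upper bounds of {Reed, Jet, Zin}: Fern, Zin.
The least among these is Zin.

Zin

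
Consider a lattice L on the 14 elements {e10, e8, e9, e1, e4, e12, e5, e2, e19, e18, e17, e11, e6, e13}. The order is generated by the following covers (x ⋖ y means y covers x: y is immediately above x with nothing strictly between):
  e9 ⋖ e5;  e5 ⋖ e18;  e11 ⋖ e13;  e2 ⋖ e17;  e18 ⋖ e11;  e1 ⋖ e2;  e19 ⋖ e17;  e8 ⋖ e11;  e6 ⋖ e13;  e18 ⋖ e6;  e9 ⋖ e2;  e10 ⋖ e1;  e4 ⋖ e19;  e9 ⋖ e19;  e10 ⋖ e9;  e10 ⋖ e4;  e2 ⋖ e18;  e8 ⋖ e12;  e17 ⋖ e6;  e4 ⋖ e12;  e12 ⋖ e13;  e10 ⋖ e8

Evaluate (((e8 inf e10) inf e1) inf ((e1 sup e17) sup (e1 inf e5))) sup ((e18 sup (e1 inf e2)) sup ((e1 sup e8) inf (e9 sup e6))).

e18

e8 ∧ e10 = e10
e10 ∧ e1 = e10
e1 ∨ e17 = e17
e1 ∧ e5 = e10
e17 ∨ e10 = e17
e10 ∧ e17 = e10
e1 ∧ e2 = e1
e18 ∨ e1 = e18
e1 ∨ e8 = e11
e9 ∨ e6 = e6
e11 ∧ e6 = e18
e18 ∨ e18 = e18
e10 ∨ e18 = e18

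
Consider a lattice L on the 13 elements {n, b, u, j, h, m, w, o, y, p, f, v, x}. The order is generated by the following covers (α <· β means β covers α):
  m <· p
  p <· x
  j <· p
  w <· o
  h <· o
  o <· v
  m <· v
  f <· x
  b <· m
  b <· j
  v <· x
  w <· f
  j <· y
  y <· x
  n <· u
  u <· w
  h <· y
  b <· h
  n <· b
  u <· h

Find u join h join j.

y

Common upper bounds of {u, h, j}: x, y.
The least among these is y.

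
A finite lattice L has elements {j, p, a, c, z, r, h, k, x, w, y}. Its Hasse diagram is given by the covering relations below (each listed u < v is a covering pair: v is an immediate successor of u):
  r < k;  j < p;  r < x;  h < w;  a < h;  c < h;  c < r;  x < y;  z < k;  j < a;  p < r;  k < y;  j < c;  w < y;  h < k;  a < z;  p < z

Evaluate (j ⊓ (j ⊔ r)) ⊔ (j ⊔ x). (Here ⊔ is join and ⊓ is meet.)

x

j ∨ r = r
j ∧ r = j
j ∨ x = x
j ∨ x = x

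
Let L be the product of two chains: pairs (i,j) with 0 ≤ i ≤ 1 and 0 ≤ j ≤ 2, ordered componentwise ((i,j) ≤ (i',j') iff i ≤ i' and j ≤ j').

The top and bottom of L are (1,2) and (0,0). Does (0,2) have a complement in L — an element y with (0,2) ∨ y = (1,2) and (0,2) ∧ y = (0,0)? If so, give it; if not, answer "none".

Need y with (0,2) ∨ y = (1,2) and (0,2) ∧ y = (0,0).
Checking each element gives: (1,0).

(1,0)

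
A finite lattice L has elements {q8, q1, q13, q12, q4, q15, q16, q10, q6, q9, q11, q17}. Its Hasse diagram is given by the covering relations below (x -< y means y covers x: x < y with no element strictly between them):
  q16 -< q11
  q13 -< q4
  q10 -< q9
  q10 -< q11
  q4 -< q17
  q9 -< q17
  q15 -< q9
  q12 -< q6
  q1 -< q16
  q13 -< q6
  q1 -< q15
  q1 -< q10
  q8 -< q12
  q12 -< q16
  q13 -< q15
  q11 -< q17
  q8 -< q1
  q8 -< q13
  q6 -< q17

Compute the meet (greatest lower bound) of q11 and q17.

q11

Common lower bounds of {q11, q17}: q1, q10, q11, q12, q16, q8.
The greatest among these is q11.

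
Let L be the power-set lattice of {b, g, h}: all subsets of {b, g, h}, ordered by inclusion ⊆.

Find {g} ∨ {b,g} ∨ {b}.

{b,g}

Under ⊆, join is union: {g} ∪ {b,g} ∪ {b} = {b,g}.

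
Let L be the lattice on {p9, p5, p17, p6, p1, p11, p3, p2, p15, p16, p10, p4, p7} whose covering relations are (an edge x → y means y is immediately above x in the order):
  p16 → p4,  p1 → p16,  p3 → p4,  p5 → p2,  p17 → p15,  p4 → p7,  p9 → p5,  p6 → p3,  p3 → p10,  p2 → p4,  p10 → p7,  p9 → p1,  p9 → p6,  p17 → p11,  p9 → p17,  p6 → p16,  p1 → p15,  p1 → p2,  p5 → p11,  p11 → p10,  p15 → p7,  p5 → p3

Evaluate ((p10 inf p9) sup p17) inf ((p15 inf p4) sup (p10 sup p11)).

p17

p10 ∧ p9 = p9
p9 ∨ p17 = p17
p15 ∧ p4 = p1
p10 ∨ p11 = p10
p1 ∨ p10 = p7
p17 ∧ p7 = p17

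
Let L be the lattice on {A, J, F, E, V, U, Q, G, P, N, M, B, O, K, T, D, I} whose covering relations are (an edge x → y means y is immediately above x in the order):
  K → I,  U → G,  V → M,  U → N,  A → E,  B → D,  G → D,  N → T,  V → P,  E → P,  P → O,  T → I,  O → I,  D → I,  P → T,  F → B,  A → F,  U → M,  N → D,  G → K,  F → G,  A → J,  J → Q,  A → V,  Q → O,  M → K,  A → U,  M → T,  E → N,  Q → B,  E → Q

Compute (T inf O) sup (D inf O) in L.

O

T ∧ O = P
D ∧ O = Q
P ∨ Q = O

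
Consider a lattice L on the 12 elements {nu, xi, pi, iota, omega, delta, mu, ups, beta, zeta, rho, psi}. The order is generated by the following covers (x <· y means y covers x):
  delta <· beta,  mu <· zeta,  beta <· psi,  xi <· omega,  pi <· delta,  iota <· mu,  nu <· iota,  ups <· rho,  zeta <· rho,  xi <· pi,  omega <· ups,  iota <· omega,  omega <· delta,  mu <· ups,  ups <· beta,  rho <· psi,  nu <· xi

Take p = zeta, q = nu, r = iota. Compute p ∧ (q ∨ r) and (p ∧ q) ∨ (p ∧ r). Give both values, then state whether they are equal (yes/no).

iota; iota; yes

q ∨ r = iota, so p ∧ (q ∨ r) = zeta ∧ iota = iota.
p ∧ q = nu and p ∧ r = iota, so (p ∧ q) ∨ (p ∧ r) = nu ∨ iota = iota.
Equal: yes.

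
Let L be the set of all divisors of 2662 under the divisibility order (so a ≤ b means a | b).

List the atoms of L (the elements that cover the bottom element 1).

11, 2

The atoms are exactly the elements that cover 1: 11, 2.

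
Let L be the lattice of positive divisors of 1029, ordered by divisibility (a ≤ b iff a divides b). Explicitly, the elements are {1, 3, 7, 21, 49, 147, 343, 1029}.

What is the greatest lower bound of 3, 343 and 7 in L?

1

In the divisibility order, the meet is the greatest common divisor: gcd(3, 343, 7) = 1.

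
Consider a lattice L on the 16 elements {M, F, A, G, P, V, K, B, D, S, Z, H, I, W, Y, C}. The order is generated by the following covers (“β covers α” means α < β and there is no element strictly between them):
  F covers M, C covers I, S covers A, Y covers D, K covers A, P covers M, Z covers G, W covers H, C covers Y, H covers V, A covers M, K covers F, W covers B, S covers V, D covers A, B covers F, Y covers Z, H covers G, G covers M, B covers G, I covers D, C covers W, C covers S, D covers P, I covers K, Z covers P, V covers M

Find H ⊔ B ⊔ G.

W

Common upper bounds of {H, B, G}: C, W.
The least among these is W.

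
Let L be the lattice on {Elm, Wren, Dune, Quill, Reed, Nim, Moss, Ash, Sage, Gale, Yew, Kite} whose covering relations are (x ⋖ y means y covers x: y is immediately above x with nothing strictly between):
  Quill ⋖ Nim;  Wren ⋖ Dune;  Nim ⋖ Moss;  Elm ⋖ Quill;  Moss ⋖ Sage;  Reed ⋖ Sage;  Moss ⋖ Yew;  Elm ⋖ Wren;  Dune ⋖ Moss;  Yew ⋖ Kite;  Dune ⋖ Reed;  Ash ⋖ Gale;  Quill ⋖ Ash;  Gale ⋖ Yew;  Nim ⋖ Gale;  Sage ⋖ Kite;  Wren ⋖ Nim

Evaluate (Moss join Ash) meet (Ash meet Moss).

Moss ∨ Ash = Yew
Ash ∧ Moss = Quill
Yew ∧ Quill = Quill

Quill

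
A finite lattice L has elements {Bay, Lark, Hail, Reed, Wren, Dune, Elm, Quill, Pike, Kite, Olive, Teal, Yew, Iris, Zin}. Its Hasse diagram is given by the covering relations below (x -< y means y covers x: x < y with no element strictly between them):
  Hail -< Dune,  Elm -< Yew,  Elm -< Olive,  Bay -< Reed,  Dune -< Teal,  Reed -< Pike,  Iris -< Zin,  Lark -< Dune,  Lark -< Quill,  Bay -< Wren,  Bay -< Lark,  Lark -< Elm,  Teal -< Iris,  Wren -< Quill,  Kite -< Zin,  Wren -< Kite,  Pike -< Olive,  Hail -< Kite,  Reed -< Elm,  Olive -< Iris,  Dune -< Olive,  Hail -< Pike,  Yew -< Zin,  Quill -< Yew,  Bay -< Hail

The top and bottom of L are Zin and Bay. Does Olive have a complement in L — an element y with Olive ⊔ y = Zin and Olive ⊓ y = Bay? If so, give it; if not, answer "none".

Need y with Olive ∨ y = Zin and Olive ∧ y = Bay.
Checking each element gives: Wren.

Wren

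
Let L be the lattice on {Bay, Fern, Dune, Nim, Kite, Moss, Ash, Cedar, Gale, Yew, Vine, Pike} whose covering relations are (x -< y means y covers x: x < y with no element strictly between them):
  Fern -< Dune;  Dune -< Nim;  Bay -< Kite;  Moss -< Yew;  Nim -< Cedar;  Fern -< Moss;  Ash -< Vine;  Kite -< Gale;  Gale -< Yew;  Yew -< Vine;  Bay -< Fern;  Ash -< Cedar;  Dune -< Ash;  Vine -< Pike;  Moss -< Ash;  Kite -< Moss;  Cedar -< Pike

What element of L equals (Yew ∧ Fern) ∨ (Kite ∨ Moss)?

Yew ∧ Fern = Fern
Kite ∨ Moss = Moss
Fern ∨ Moss = Moss

Moss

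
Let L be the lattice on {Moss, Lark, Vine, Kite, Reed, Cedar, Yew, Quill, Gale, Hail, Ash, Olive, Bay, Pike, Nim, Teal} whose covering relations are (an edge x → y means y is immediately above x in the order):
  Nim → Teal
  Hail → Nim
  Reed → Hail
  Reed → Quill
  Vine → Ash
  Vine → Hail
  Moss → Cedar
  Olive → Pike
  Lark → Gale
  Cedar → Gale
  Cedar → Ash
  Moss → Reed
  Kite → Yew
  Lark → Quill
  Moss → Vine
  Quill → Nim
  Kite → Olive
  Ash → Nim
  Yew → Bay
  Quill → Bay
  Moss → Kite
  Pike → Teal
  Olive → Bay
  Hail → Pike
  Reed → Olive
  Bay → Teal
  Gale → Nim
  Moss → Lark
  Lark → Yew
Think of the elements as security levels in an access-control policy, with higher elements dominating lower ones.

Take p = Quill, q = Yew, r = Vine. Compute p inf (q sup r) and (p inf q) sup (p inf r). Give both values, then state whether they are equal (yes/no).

Quill; Lark; no

q sup r = Teal, so p inf (q sup r) = Quill inf Teal = Quill.
p inf q = Lark and p inf r = Moss, so (p inf q) sup (p inf r) = Lark sup Moss = Lark.
Equal: no.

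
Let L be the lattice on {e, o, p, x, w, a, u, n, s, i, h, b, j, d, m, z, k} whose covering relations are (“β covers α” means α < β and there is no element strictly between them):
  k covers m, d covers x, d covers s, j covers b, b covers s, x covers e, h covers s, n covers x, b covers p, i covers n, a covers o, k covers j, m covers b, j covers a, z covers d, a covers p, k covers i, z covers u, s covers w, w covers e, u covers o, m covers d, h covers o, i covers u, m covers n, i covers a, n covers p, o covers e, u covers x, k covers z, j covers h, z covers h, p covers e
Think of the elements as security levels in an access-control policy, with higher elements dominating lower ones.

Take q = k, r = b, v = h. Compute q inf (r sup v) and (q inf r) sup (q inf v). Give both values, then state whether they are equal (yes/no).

r sup v = j, so q inf (r sup v) = k inf j = j.
q inf r = b and q inf v = h, so (q inf r) sup (q inf v) = b sup h = j.
Equal: yes.

j; j; yes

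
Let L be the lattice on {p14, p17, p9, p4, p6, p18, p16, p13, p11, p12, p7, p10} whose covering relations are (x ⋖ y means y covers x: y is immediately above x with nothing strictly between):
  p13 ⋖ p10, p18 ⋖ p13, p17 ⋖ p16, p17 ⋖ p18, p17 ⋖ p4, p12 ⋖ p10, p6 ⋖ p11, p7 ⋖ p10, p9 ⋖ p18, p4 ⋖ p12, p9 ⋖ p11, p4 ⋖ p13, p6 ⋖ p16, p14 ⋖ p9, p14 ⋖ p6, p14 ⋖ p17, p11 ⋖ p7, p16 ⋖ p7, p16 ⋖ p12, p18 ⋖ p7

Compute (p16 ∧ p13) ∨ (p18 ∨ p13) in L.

p16 ∧ p13 = p17
p18 ∨ p13 = p13
p17 ∨ p13 = p13

p13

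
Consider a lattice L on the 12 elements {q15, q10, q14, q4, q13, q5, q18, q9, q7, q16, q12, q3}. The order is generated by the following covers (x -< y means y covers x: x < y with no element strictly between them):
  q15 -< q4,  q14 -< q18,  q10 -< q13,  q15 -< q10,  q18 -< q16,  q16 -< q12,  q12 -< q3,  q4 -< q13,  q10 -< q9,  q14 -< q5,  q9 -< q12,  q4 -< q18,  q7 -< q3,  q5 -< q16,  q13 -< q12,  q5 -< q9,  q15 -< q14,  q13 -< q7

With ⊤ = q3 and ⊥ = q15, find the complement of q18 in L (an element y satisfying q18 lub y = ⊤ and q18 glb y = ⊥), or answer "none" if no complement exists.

none

For every candidate y, either q18 ∨ y ≠ q3 or q18 ∧ y ≠ q15; no complement exists.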